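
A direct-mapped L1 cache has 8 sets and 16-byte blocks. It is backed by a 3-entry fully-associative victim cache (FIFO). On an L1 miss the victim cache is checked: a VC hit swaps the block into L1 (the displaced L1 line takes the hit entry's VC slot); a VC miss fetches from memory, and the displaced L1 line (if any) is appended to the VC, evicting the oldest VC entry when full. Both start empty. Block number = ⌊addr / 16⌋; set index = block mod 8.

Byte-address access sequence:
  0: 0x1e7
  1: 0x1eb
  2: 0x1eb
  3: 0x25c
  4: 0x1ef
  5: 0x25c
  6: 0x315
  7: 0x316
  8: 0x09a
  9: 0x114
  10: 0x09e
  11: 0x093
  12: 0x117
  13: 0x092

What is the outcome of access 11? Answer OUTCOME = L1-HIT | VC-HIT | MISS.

#0 0x1e7→b30/s6 MISS; vc=[]
#1 0x1eb→b30/s6 L1-HIT; vc=[]
#2 0x1eb→b30/s6 L1-HIT; vc=[]
#3 0x25c→b37/s5 MISS; vc=[]
#4 0x1ef→b30/s6 L1-HIT; vc=[]
#5 0x25c→b37/s5 L1-HIT; vc=[]
#6 0x315→b49/s1 MISS; vc=[]
#7 0x316→b49/s1 L1-HIT; vc=[]
#8 0x9a→b9/s1 MISS; vc=[49]
#9 0x114→b17/s1 MISS; vc=[49,9]
#10 0x9e→b9/s1 VC-HIT; vc=[49,17]
#11 0x93→b9/s1 L1-HIT; vc=[49,17]
#12 0x117→b17/s1 VC-HIT; vc=[49,9]
#13 0x92→b9/s1 VC-HIT; vc=[49,17]

OUTCOME = L1-HIT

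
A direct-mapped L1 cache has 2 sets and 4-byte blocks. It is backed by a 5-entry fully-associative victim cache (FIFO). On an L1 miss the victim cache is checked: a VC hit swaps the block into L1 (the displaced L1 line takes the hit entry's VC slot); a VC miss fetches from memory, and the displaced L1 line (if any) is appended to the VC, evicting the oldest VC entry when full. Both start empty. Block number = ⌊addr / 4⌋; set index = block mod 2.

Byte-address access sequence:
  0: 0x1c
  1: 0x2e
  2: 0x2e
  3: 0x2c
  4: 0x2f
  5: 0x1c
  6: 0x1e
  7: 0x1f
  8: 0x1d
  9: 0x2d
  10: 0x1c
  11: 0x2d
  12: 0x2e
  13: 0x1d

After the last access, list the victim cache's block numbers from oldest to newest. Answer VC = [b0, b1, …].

0: 0x1c (blk 7, set 1) → MISS  vc=[]
1: 0x2e (blk 11, set 1) → MISS  vc=[7]
2: 0x2e (blk 11, set 1) → L1-HIT  vc=[7]
3: 0x2c (blk 11, set 1) → L1-HIT  vc=[7]
4: 0x2f (blk 11, set 1) → L1-HIT  vc=[7]
5: 0x1c (blk 7, set 1) → VC-HIT  vc=[11]
6: 0x1e (blk 7, set 1) → L1-HIT  vc=[11]
7: 0x1f (blk 7, set 1) → L1-HIT  vc=[11]
8: 0x1d (blk 7, set 1) → L1-HIT  vc=[11]
9: 0x2d (blk 11, set 1) → VC-HIT  vc=[7]
10: 0x1c (blk 7, set 1) → VC-HIT  vc=[11]
11: 0x2d (blk 11, set 1) → VC-HIT  vc=[7]
12: 0x2e (blk 11, set 1) → L1-HIT  vc=[7]
13: 0x1d (blk 7, set 1) → VC-HIT  vc=[11]

VC = [11]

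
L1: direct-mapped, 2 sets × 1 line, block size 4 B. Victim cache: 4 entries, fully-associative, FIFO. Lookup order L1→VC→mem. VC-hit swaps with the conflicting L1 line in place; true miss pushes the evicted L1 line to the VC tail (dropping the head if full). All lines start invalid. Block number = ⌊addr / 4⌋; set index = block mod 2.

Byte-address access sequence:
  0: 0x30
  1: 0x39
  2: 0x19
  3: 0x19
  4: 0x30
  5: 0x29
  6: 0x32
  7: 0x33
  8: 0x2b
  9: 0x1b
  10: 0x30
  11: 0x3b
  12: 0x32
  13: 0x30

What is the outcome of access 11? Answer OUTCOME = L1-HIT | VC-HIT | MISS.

#0 0x30→b12/s0 MISS; vc=[]
#1 0x39→b14/s0 MISS; vc=[12]
#2 0x19→b6/s0 MISS; vc=[12,14]
#3 0x19→b6/s0 L1-HIT; vc=[12,14]
#4 0x30→b12/s0 VC-HIT; vc=[6,14]
#5 0x29→b10/s0 MISS; vc=[6,14,12]
#6 0x32→b12/s0 VC-HIT; vc=[6,14,10]
#7 0x33→b12/s0 L1-HIT; vc=[6,14,10]
#8 0x2b→b10/s0 VC-HIT; vc=[6,14,12]
#9 0x1b→b6/s0 VC-HIT; vc=[10,14,12]
#10 0x30→b12/s0 VC-HIT; vc=[10,14,6]
#11 0x3b→b14/s0 VC-HIT; vc=[10,12,6]
#12 0x32→b12/s0 VC-HIT; vc=[10,14,6]
#13 0x30→b12/s0 L1-HIT; vc=[10,14,6]

OUTCOME = VC-HIT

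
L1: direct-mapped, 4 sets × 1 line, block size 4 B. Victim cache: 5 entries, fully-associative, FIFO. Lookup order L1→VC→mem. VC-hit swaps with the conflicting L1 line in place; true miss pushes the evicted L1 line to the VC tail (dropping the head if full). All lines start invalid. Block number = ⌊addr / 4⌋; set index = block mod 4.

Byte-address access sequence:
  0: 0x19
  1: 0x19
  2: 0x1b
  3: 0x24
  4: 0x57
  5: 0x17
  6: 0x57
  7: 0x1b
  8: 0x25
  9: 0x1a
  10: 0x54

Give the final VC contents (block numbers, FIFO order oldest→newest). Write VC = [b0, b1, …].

VC = [9, 5]

  [0] addr=0x19 blk=6 s=2: MISS | VC []
  [1] addr=0x19 blk=6 s=2: L1-HIT | VC []
  [2] addr=0x1b blk=6 s=2: L1-HIT | VC []
  [3] addr=0x24 blk=9 s=1: MISS | VC []
  [4] addr=0x57 blk=21 s=1: MISS | VC [9]
  [5] addr=0x17 blk=5 s=1: MISS | VC [9, 21]
  [6] addr=0x57 blk=21 s=1: VC-HIT | VC [9, 5]
  [7] addr=0x1b blk=6 s=2: L1-HIT | VC [9, 5]
  [8] addr=0x25 blk=9 s=1: VC-HIT | VC [21, 5]
  [9] addr=0x1a blk=6 s=2: L1-HIT | VC [21, 5]
  [10] addr=0x54 blk=21 s=1: VC-HIT | VC [9, 5]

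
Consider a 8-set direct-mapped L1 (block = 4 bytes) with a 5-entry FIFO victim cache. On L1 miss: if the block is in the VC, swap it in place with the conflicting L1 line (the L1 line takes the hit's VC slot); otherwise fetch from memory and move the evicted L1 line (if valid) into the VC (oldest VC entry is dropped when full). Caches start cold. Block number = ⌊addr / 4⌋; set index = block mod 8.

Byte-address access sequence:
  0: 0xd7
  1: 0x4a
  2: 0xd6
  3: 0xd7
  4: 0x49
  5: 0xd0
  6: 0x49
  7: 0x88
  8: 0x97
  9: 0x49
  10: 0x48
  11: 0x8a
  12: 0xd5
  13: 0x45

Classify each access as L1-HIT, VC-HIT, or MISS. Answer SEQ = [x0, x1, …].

#0 0xd7→b53/s5 MISS; vc=[]
#1 0x4a→b18/s2 MISS; vc=[]
#2 0xd6→b53/s5 L1-HIT; vc=[]
#3 0xd7→b53/s5 L1-HIT; vc=[]
#4 0x49→b18/s2 L1-HIT; vc=[]
#5 0xd0→b52/s4 MISS; vc=[]
#6 0x49→b18/s2 L1-HIT; vc=[]
#7 0x88→b34/s2 MISS; vc=[18]
#8 0x97→b37/s5 MISS; vc=[18,53]
#9 0x49→b18/s2 VC-HIT; vc=[34,53]
#10 0x48→b18/s2 L1-HIT; vc=[34,53]
#11 0x8a→b34/s2 VC-HIT; vc=[18,53]
#12 0xd5→b53/s5 VC-HIT; vc=[18,37]
#13 0x45→b17/s1 MISS; vc=[18,37]

SEQ = [MISS, MISS, L1-HIT, L1-HIT, L1-HIT, MISS, L1-HIT, MISS, MISS, VC-HIT, L1-HIT, VC-HIT, VC-HIT, MISS]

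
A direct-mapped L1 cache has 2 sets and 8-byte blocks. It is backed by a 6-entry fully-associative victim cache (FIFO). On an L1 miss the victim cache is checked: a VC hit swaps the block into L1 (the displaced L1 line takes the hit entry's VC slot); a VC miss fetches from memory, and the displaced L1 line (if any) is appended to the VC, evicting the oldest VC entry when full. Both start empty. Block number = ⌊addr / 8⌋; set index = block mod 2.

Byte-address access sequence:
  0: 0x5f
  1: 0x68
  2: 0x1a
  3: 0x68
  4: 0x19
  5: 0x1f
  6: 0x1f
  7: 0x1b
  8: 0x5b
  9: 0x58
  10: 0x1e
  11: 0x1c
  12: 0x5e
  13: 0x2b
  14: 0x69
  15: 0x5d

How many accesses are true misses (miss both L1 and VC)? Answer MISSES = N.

MISSES = 4

#0 0x5f→b11/s1 MISS; vc=[]
#1 0x68→b13/s1 MISS; vc=[11]
#2 0x1a→b3/s1 MISS; vc=[11,13]
#3 0x68→b13/s1 VC-HIT; vc=[11,3]
#4 0x19→b3/s1 VC-HIT; vc=[11,13]
#5 0x1f→b3/s1 L1-HIT; vc=[11,13]
#6 0x1f→b3/s1 L1-HIT; vc=[11,13]
#7 0x1b→b3/s1 L1-HIT; vc=[11,13]
#8 0x5b→b11/s1 VC-HIT; vc=[3,13]
#9 0x58→b11/s1 L1-HIT; vc=[3,13]
#10 0x1e→b3/s1 VC-HIT; vc=[11,13]
#11 0x1c→b3/s1 L1-HIT; vc=[11,13]
#12 0x5e→b11/s1 VC-HIT; vc=[3,13]
#13 0x2b→b5/s1 MISS; vc=[3,13,11]
#14 0x69→b13/s1 VC-HIT; vc=[3,5,11]
#15 0x5d→b11/s1 VC-HIT; vc=[3,5,13]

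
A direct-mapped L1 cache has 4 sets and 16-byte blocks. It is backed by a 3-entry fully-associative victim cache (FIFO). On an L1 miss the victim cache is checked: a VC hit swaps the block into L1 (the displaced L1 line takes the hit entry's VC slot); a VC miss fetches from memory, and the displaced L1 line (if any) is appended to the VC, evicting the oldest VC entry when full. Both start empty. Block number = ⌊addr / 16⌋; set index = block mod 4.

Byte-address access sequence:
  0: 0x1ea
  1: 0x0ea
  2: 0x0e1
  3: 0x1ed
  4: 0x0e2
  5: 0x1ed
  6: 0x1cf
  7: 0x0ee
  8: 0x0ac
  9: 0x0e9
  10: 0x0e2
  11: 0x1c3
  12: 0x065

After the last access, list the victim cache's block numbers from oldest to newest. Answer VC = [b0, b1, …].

VC = [30, 10, 14]

  [0] addr=0x1ea blk=30 s=2: MISS | VC []
  [1] addr=0xea blk=14 s=2: MISS | VC [30]
  [2] addr=0xe1 blk=14 s=2: L1-HIT | VC [30]
  [3] addr=0x1ed blk=30 s=2: VC-HIT | VC [14]
  [4] addr=0xe2 blk=14 s=2: VC-HIT | VC [30]
  [5] addr=0x1ed blk=30 s=2: VC-HIT | VC [14]
  [6] addr=0x1cf blk=28 s=0: MISS | VC [14]
  [7] addr=0xee blk=14 s=2: VC-HIT | VC [30]
  [8] addr=0xac blk=10 s=2: MISS | VC [30, 14]
  [9] addr=0xe9 blk=14 s=2: VC-HIT | VC [30, 10]
  [10] addr=0xe2 blk=14 s=2: L1-HIT | VC [30, 10]
  [11] addr=0x1c3 blk=28 s=0: L1-HIT | VC [30, 10]
  [12] addr=0x65 blk=6 s=2: MISS | VC [30, 10, 14]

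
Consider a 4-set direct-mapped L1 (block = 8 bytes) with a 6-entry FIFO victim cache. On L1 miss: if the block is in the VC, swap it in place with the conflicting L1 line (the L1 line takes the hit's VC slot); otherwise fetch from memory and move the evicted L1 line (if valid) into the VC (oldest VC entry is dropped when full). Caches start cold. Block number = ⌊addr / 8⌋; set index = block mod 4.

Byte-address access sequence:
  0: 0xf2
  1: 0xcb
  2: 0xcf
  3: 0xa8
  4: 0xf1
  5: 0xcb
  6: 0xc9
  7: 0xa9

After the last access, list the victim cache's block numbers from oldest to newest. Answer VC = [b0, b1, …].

VC = [25]

0: 0xf2 (blk 30, set 2) → MISS  vc=[]
1: 0xcb (blk 25, set 1) → MISS  vc=[]
2: 0xcf (blk 25, set 1) → L1-HIT  vc=[]
3: 0xa8 (blk 21, set 1) → MISS  vc=[25]
4: 0xf1 (blk 30, set 2) → L1-HIT  vc=[25]
5: 0xcb (blk 25, set 1) → VC-HIT  vc=[21]
6: 0xc9 (blk 25, set 1) → L1-HIT  vc=[21]
7: 0xa9 (blk 21, set 1) → VC-HIT  vc=[25]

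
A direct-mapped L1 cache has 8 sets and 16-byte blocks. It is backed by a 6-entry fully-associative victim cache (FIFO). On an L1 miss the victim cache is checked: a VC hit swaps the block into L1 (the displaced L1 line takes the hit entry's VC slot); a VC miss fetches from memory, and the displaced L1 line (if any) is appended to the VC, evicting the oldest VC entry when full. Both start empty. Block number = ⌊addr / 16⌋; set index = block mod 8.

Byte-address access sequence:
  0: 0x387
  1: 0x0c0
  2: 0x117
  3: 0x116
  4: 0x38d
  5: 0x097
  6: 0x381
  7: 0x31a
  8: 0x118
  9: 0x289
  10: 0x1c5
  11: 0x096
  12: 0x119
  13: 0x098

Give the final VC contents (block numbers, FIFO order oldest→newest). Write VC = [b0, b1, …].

VC = [49, 17, 56, 12]

#0 0x387→b56/s0 MISS; vc=[]
#1 0xc0→b12/s4 MISS; vc=[]
#2 0x117→b17/s1 MISS; vc=[]
#3 0x116→b17/s1 L1-HIT; vc=[]
#4 0x38d→b56/s0 L1-HIT; vc=[]
#5 0x97→b9/s1 MISS; vc=[17]
#6 0x381→b56/s0 L1-HIT; vc=[17]
#7 0x31a→b49/s1 MISS; vc=[17,9]
#8 0x118→b17/s1 VC-HIT; vc=[49,9]
#9 0x289→b40/s0 MISS; vc=[49,9,56]
#10 0x1c5→b28/s4 MISS; vc=[49,9,56,12]
#11 0x96→b9/s1 VC-HIT; vc=[49,17,56,12]
#12 0x119→b17/s1 VC-HIT; vc=[49,9,56,12]
#13 0x98→b9/s1 VC-HIT; vc=[49,17,56,12]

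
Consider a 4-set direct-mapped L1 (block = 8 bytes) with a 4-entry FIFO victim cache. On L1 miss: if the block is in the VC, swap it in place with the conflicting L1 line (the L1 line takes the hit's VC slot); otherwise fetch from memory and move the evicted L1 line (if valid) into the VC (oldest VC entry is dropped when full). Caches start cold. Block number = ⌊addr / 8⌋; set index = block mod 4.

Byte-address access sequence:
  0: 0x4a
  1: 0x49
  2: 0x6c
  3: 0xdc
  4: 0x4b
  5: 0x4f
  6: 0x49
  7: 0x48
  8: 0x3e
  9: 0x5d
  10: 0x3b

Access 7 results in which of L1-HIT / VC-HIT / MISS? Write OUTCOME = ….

OUTCOME = L1-HIT

#0 0x4a→b9/s1 MISS; vc=[]
#1 0x49→b9/s1 L1-HIT; vc=[]
#2 0x6c→b13/s1 MISS; vc=[9]
#3 0xdc→b27/s3 MISS; vc=[9]
#4 0x4b→b9/s1 VC-HIT; vc=[13]
#5 0x4f→b9/s1 L1-HIT; vc=[13]
#6 0x49→b9/s1 L1-HIT; vc=[13]
#7 0x48→b9/s1 L1-HIT; vc=[13]
#8 0x3e→b7/s3 MISS; vc=[13,27]
#9 0x5d→b11/s3 MISS; vc=[13,27,7]
#10 0x3b→b7/s3 VC-HIT; vc=[13,27,11]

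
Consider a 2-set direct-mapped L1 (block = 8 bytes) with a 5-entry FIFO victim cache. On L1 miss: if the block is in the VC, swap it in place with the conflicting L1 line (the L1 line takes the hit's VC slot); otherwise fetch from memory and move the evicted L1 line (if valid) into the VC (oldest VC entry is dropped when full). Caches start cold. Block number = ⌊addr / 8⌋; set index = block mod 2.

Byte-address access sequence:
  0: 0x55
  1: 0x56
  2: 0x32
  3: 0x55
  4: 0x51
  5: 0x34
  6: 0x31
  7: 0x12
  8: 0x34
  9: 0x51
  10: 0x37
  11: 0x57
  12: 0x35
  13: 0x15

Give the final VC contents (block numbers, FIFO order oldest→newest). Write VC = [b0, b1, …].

  [0] addr=0x55 blk=10 s=0: MISS | VC []
  [1] addr=0x56 blk=10 s=0: L1-HIT | VC []
  [2] addr=0x32 blk=6 s=0: MISS | VC [10]
  [3] addr=0x55 blk=10 s=0: VC-HIT | VC [6]
  [4] addr=0x51 blk=10 s=0: L1-HIT | VC [6]
  [5] addr=0x34 blk=6 s=0: VC-HIT | VC [10]
  [6] addr=0x31 blk=6 s=0: L1-HIT | VC [10]
  [7] addr=0x12 blk=2 s=0: MISS | VC [10, 6]
  [8] addr=0x34 blk=6 s=0: VC-HIT | VC [10, 2]
  [9] addr=0x51 blk=10 s=0: VC-HIT | VC [6, 2]
  [10] addr=0x37 blk=6 s=0: VC-HIT | VC [10, 2]
  [11] addr=0x57 blk=10 s=0: VC-HIT | VC [6, 2]
  [12] addr=0x35 blk=6 s=0: VC-HIT | VC [10, 2]
  [13] addr=0x15 blk=2 s=0: VC-HIT | VC [10, 6]

VC = [10, 6]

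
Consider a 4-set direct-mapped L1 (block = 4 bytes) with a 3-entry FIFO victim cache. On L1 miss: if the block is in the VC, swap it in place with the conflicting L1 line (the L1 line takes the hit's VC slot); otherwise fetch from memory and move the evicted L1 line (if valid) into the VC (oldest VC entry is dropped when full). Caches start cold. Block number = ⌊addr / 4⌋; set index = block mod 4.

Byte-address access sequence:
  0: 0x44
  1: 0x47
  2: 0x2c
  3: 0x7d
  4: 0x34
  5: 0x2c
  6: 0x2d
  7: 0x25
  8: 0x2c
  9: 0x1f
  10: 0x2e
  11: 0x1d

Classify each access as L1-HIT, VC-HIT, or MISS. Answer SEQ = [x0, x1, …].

SEQ = [MISS, L1-HIT, MISS, MISS, MISS, VC-HIT, L1-HIT, MISS, L1-HIT, MISS, VC-HIT, VC-HIT]

0: 0x44 (blk 17, set 1) → MISS  vc=[]
1: 0x47 (blk 17, set 1) → L1-HIT  vc=[]
2: 0x2c (blk 11, set 3) → MISS  vc=[]
3: 0x7d (blk 31, set 3) → MISS  vc=[11]
4: 0x34 (blk 13, set 1) → MISS  vc=[11, 17]
5: 0x2c (blk 11, set 3) → VC-HIT  vc=[31, 17]
6: 0x2d (blk 11, set 3) → L1-HIT  vc=[31, 17]
7: 0x25 (blk 9, set 1) → MISS  vc=[31, 17, 13]
8: 0x2c (blk 11, set 3) → L1-HIT  vc=[31, 17, 13]
9: 0x1f (blk 7, set 3) → MISS  vc=[17, 13, 11]
10: 0x2e (blk 11, set 3) → VC-HIT  vc=[17, 13, 7]
11: 0x1d (blk 7, set 3) → VC-HIT  vc=[17, 13, 11]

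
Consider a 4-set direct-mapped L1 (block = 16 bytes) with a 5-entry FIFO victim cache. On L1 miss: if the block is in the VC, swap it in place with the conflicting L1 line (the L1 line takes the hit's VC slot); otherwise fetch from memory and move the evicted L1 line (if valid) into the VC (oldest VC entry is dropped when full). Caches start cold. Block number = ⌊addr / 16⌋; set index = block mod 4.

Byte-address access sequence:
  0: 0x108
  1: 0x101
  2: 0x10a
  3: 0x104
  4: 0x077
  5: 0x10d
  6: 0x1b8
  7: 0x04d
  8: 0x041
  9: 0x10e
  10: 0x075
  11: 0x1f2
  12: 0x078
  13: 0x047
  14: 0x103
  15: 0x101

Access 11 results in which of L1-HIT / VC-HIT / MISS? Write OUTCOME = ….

OUTCOME = MISS

#0 0x108→b16/s0 MISS; vc=[]
#1 0x101→b16/s0 L1-HIT; vc=[]
#2 0x10a→b16/s0 L1-HIT; vc=[]
#3 0x104→b16/s0 L1-HIT; vc=[]
#4 0x77→b7/s3 MISS; vc=[]
#5 0x10d→b16/s0 L1-HIT; vc=[]
#6 0x1b8→b27/s3 MISS; vc=[7]
#7 0x4d→b4/s0 MISS; vc=[7,16]
#8 0x41→b4/s0 L1-HIT; vc=[7,16]
#9 0x10e→b16/s0 VC-HIT; vc=[7,4]
#10 0x75→b7/s3 VC-HIT; vc=[27,4]
#11 0x1f2→b31/s3 MISS; vc=[27,4,7]
#12 0x78→b7/s3 VC-HIT; vc=[27,4,31]
#13 0x47→b4/s0 VC-HIT; vc=[27,16,31]
#14 0x103→b16/s0 VC-HIT; vc=[27,4,31]
#15 0x101→b16/s0 L1-HIT; vc=[27,4,31]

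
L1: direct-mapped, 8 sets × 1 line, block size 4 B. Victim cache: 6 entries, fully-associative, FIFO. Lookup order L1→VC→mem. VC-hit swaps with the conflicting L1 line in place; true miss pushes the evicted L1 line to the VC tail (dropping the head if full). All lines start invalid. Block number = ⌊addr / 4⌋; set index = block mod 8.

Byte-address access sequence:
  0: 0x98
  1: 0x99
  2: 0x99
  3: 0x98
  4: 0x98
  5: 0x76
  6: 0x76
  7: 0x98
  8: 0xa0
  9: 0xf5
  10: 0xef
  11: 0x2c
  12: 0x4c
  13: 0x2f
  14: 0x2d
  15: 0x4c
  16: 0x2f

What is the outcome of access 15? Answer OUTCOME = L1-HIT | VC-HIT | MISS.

0: 0x98 (blk 38, set 6) → MISS  vc=[]
1: 0x99 (blk 38, set 6) → L1-HIT  vc=[]
2: 0x99 (blk 38, set 6) → L1-HIT  vc=[]
3: 0x98 (blk 38, set 6) → L1-HIT  vc=[]
4: 0x98 (blk 38, set 6) → L1-HIT  vc=[]
5: 0x76 (blk 29, set 5) → MISS  vc=[]
6: 0x76 (blk 29, set 5) → L1-HIT  vc=[]
7: 0x98 (blk 38, set 6) → L1-HIT  vc=[]
8: 0xa0 (blk 40, set 0) → MISS  vc=[]
9: 0xf5 (blk 61, set 5) → MISS  vc=[29]
10: 0xef (blk 59, set 3) → MISS  vc=[29]
11: 0x2c (blk 11, set 3) → MISS  vc=[29, 59]
12: 0x4c (blk 19, set 3) → MISS  vc=[29, 59, 11]
13: 0x2f (blk 11, set 3) → VC-HIT  vc=[29, 59, 19]
14: 0x2d (blk 11, set 3) → L1-HIT  vc=[29, 59, 19]
15: 0x4c (blk 19, set 3) → VC-HIT  vc=[29, 59, 11]
16: 0x2f (blk 11, set 3) → VC-HIT  vc=[29, 59, 19]

OUTCOME = VC-HIT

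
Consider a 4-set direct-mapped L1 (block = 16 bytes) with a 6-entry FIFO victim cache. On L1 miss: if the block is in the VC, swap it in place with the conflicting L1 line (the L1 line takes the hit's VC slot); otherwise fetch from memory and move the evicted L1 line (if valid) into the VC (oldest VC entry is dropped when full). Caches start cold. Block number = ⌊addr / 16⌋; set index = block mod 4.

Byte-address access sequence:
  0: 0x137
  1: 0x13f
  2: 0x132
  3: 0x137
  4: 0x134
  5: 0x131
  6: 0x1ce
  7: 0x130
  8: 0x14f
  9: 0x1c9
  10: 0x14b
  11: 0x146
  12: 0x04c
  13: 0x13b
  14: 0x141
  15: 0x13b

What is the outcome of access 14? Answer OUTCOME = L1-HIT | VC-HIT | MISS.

OUTCOME = VC-HIT

#0 0x137→b19/s3 MISS; vc=[]
#1 0x13f→b19/s3 L1-HIT; vc=[]
#2 0x132→b19/s3 L1-HIT; vc=[]
#3 0x137→b19/s3 L1-HIT; vc=[]
#4 0x134→b19/s3 L1-HIT; vc=[]
#5 0x131→b19/s3 L1-HIT; vc=[]
#6 0x1ce→b28/s0 MISS; vc=[]
#7 0x130→b19/s3 L1-HIT; vc=[]
#8 0x14f→b20/s0 MISS; vc=[28]
#9 0x1c9→b28/s0 VC-HIT; vc=[20]
#10 0x14b→b20/s0 VC-HIT; vc=[28]
#11 0x146→b20/s0 L1-HIT; vc=[28]
#12 0x4c→b4/s0 MISS; vc=[28,20]
#13 0x13b→b19/s3 L1-HIT; vc=[28,20]
#14 0x141→b20/s0 VC-HIT; vc=[28,4]
#15 0x13b→b19/s3 L1-HIT; vc=[28,4]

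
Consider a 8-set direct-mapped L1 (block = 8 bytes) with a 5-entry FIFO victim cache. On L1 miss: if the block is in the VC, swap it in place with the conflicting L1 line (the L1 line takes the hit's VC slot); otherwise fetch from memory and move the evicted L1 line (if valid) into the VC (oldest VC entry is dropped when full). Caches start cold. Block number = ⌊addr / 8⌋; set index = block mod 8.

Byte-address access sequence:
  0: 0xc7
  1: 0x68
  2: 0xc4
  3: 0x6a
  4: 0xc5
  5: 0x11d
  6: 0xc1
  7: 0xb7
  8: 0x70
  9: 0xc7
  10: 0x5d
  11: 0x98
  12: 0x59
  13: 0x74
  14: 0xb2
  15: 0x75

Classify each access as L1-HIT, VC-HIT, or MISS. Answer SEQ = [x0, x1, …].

  [0] addr=0xc7 blk=24 s=0: MISS | VC []
  [1] addr=0x68 blk=13 s=5: MISS | VC []
  [2] addr=0xc4 blk=24 s=0: L1-HIT | VC []
  [3] addr=0x6a blk=13 s=5: L1-HIT | VC []
  [4] addr=0xc5 blk=24 s=0: L1-HIT | VC []
  [5] addr=0x11d blk=35 s=3: MISS | VC []
  [6] addr=0xc1 blk=24 s=0: L1-HIT | VC []
  [7] addr=0xb7 blk=22 s=6: MISS | VC []
  [8] addr=0x70 blk=14 s=6: MISS | VC [22]
  [9] addr=0xc7 blk=24 s=0: L1-HIT | VC [22]
  [10] addr=0x5d blk=11 s=3: MISS | VC [22, 35]
  [11] addr=0x98 blk=19 s=3: MISS | VC [22, 35, 11]
  [12] addr=0x59 blk=11 s=3: VC-HIT | VC [22, 35, 19]
  [13] addr=0x74 blk=14 s=6: L1-HIT | VC [22, 35, 19]
  [14] addr=0xb2 blk=22 s=6: VC-HIT | VC [14, 35, 19]
  [15] addr=0x75 blk=14 s=6: VC-HIT | VC [22, 35, 19]

SEQ = [MISS, MISS, L1-HIT, L1-HIT, L1-HIT, MISS, L1-HIT, MISS, MISS, L1-HIT, MISS, MISS, VC-HIT, L1-HIT, VC-HIT, VC-HIT]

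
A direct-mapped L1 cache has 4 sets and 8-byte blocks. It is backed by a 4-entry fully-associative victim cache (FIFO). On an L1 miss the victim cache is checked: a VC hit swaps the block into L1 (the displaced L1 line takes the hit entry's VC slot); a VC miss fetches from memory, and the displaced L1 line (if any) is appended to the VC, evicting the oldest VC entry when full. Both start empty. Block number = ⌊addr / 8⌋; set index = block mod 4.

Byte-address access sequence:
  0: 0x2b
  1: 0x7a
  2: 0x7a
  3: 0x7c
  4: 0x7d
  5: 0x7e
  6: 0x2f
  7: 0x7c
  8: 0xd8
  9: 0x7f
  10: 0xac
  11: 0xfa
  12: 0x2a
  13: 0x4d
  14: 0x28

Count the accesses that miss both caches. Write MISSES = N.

  [0] addr=0x2b blk=5 s=1: MISS | VC []
  [1] addr=0x7a blk=15 s=3: MISS | VC []
  [2] addr=0x7a blk=15 s=3: L1-HIT | VC []
  [3] addr=0x7c blk=15 s=3: L1-HIT | VC []
  [4] addr=0x7d blk=15 s=3: L1-HIT | VC []
  [5] addr=0x7e blk=15 s=3: L1-HIT | VC []
  [6] addr=0x2f blk=5 s=1: L1-HIT | VC []
  [7] addr=0x7c blk=15 s=3: L1-HIT | VC []
  [8] addr=0xd8 blk=27 s=3: MISS | VC [15]
  [9] addr=0x7f blk=15 s=3: VC-HIT | VC [27]
  [10] addr=0xac blk=21 s=1: MISS | VC [27, 5]
  [11] addr=0xfa blk=31 s=3: MISS | VC [27, 5, 15]
  [12] addr=0x2a blk=5 s=1: VC-HIT | VC [27, 21, 15]
  [13] addr=0x4d blk=9 s=1: MISS | VC [27, 21, 15, 5]
  [14] addr=0x28 blk=5 s=1: VC-HIT | VC [27, 21, 15, 9]

MISSES = 6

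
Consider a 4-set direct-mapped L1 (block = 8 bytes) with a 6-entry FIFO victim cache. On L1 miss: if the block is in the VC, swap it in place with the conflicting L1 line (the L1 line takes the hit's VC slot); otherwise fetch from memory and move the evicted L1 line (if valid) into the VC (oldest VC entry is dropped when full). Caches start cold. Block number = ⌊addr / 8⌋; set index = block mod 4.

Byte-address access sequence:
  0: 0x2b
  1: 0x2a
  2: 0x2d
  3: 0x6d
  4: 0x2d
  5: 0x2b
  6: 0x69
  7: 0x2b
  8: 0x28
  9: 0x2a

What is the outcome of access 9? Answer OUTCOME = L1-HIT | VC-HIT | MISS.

OUTCOME = L1-HIT

  [0] addr=0x2b blk=5 s=1: MISS | VC []
  [1] addr=0x2a blk=5 s=1: L1-HIT | VC []
  [2] addr=0x2d blk=5 s=1: L1-HIT | VC []
  [3] addr=0x6d blk=13 s=1: MISS | VC [5]
  [4] addr=0x2d blk=5 s=1: VC-HIT | VC [13]
  [5] addr=0x2b blk=5 s=1: L1-HIT | VC [13]
  [6] addr=0x69 blk=13 s=1: VC-HIT | VC [5]
  [7] addr=0x2b blk=5 s=1: VC-HIT | VC [13]
  [8] addr=0x28 blk=5 s=1: L1-HIT | VC [13]
  [9] addr=0x2a blk=5 s=1: L1-HIT | VC [13]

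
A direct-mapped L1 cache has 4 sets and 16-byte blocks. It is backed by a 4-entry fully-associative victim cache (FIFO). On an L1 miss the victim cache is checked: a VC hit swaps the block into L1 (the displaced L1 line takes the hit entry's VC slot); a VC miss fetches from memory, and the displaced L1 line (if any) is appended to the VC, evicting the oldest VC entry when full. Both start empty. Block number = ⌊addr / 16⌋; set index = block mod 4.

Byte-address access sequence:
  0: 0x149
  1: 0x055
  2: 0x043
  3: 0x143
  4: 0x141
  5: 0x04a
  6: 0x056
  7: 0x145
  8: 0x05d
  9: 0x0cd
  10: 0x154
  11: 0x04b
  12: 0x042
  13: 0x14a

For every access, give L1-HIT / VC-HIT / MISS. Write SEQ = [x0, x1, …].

SEQ = [MISS, MISS, MISS, VC-HIT, L1-HIT, VC-HIT, L1-HIT, VC-HIT, L1-HIT, MISS, MISS, VC-HIT, L1-HIT, VC-HIT]

0: 0x149 (blk 20, set 0) → MISS  vc=[]
1: 0x55 (blk 5, set 1) → MISS  vc=[]
2: 0x43 (blk 4, set 0) → MISS  vc=[20]
3: 0x143 (blk 20, set 0) → VC-HIT  vc=[4]
4: 0x141 (blk 20, set 0) → L1-HIT  vc=[4]
5: 0x4a (blk 4, set 0) → VC-HIT  vc=[20]
6: 0x56 (blk 5, set 1) → L1-HIT  vc=[20]
7: 0x145 (blk 20, set 0) → VC-HIT  vc=[4]
8: 0x5d (blk 5, set 1) → L1-HIT  vc=[4]
9: 0xcd (blk 12, set 0) → MISS  vc=[4, 20]
10: 0x154 (blk 21, set 1) → MISS  vc=[4, 20, 5]
11: 0x4b (blk 4, set 0) → VC-HIT  vc=[12, 20, 5]
12: 0x42 (blk 4, set 0) → L1-HIT  vc=[12, 20, 5]
13: 0x14a (blk 20, set 0) → VC-HIT  vc=[12, 4, 5]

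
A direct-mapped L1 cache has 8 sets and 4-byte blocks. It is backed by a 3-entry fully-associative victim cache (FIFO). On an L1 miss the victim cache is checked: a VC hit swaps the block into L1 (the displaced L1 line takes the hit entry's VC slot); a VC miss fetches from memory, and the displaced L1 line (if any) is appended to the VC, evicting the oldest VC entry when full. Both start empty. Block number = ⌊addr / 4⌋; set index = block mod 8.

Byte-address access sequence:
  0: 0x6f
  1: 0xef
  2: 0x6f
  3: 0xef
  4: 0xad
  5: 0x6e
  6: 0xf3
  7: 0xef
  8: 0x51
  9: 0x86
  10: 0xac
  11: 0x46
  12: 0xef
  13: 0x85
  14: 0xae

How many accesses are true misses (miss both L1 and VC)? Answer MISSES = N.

#0 0x6f→b27/s3 MISS; vc=[]
#1 0xef→b59/s3 MISS; vc=[27]
#2 0x6f→b27/s3 VC-HIT; vc=[59]
#3 0xef→b59/s3 VC-HIT; vc=[27]
#4 0xad→b43/s3 MISS; vc=[27,59]
#5 0x6e→b27/s3 VC-HIT; vc=[43,59]
#6 0xf3→b60/s4 MISS; vc=[43,59]
#7 0xef→b59/s3 VC-HIT; vc=[43,27]
#8 0x51→b20/s4 MISS; vc=[43,27,60]
#9 0x86→b33/s1 MISS; vc=[43,27,60]
#10 0xac→b43/s3 VC-HIT; vc=[59,27,60]
#11 0x46→b17/s1 MISS; vc=[27,60,33]
#12 0xef→b59/s3 MISS; vc=[60,33,43]
#13 0x85→b33/s1 VC-HIT; vc=[60,17,43]
#14 0xae→b43/s3 VC-HIT; vc=[60,17,59]

MISSES = 8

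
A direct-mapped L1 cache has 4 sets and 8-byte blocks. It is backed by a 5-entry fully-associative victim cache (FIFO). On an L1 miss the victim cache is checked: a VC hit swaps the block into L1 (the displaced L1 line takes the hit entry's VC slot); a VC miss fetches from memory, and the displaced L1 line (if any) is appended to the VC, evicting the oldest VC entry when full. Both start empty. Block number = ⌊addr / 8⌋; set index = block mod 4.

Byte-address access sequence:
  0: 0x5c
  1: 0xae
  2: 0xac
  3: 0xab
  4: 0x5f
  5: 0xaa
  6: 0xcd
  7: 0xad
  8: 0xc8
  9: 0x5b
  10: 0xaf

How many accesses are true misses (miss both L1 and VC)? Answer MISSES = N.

MISSES = 3

#0 0x5c→b11/s3 MISS; vc=[]
#1 0xae→b21/s1 MISS; vc=[]
#2 0xac→b21/s1 L1-HIT; vc=[]
#3 0xab→b21/s1 L1-HIT; vc=[]
#4 0x5f→b11/s3 L1-HIT; vc=[]
#5 0xaa→b21/s1 L1-HIT; vc=[]
#6 0xcd→b25/s1 MISS; vc=[21]
#7 0xad→b21/s1 VC-HIT; vc=[25]
#8 0xc8→b25/s1 VC-HIT; vc=[21]
#9 0x5b→b11/s3 L1-HIT; vc=[21]
#10 0xaf→b21/s1 VC-HIT; vc=[25]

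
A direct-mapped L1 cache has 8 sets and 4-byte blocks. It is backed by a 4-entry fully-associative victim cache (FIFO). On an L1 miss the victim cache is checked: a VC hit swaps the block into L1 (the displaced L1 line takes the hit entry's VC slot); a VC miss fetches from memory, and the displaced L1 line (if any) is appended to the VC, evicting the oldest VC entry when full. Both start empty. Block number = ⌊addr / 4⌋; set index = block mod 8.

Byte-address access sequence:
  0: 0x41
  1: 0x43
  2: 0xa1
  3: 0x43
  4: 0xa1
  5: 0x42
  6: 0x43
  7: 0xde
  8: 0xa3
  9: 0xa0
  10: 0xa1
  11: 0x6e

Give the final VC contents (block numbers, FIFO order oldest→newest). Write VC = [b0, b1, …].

0: 0x41 (blk 16, set 0) → MISS  vc=[]
1: 0x43 (blk 16, set 0) → L1-HIT  vc=[]
2: 0xa1 (blk 40, set 0) → MISS  vc=[16]
3: 0x43 (blk 16, set 0) → VC-HIT  vc=[40]
4: 0xa1 (blk 40, set 0) → VC-HIT  vc=[16]
5: 0x42 (blk 16, set 0) → VC-HIT  vc=[40]
6: 0x43 (blk 16, set 0) → L1-HIT  vc=[40]
7: 0xde (blk 55, set 7) → MISS  vc=[40]
8: 0xa3 (blk 40, set 0) → VC-HIT  vc=[16]
9: 0xa0 (blk 40, set 0) → L1-HIT  vc=[16]
10: 0xa1 (blk 40, set 0) → L1-HIT  vc=[16]
11: 0x6e (blk 27, set 3) → MISS  vc=[16]

VC = [16]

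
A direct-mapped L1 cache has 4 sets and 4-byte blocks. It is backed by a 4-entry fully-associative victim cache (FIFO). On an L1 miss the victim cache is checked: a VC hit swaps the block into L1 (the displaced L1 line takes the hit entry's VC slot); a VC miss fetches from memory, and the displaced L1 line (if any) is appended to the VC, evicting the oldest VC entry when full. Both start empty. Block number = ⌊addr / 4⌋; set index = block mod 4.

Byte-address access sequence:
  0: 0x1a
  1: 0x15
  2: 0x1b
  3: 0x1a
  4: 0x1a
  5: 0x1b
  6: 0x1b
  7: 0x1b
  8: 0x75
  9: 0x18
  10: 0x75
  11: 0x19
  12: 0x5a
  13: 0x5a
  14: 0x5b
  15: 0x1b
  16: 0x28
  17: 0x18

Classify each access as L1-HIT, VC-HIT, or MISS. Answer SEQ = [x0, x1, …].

SEQ = [MISS, MISS, L1-HIT, L1-HIT, L1-HIT, L1-HIT, L1-HIT, L1-HIT, MISS, L1-HIT, L1-HIT, L1-HIT, MISS, L1-HIT, L1-HIT, VC-HIT, MISS, VC-HIT]

  [0] addr=0x1a blk=6 s=2: MISS | VC []
  [1] addr=0x15 blk=5 s=1: MISS | VC []
  [2] addr=0x1b blk=6 s=2: L1-HIT | VC []
  [3] addr=0x1a blk=6 s=2: L1-HIT | VC []
  [4] addr=0x1a blk=6 s=2: L1-HIT | VC []
  [5] addr=0x1b blk=6 s=2: L1-HIT | VC []
  [6] addr=0x1b blk=6 s=2: L1-HIT | VC []
  [7] addr=0x1b blk=6 s=2: L1-HIT | VC []
  [8] addr=0x75 blk=29 s=1: MISS | VC [5]
  [9] addr=0x18 blk=6 s=2: L1-HIT | VC [5]
  [10] addr=0x75 blk=29 s=1: L1-HIT | VC [5]
  [11] addr=0x19 blk=6 s=2: L1-HIT | VC [5]
  [12] addr=0x5a blk=22 s=2: MISS | VC [5, 6]
  [13] addr=0x5a blk=22 s=2: L1-HIT | VC [5, 6]
  [14] addr=0x5b blk=22 s=2: L1-HIT | VC [5, 6]
  [15] addr=0x1b blk=6 s=2: VC-HIT | VC [5, 22]
  [16] addr=0x28 blk=10 s=2: MISS | VC [5, 22, 6]
  [17] addr=0x18 blk=6 s=2: VC-HIT | VC [5, 22, 10]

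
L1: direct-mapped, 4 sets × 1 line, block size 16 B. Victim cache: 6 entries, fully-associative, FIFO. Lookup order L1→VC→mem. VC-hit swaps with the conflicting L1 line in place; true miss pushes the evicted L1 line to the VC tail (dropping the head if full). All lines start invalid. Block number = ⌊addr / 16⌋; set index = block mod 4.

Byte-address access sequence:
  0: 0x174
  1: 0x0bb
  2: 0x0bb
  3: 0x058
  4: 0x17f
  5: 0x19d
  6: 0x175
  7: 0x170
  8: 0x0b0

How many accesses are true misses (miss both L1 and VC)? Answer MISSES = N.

MISSES = 4

0: 0x174 (blk 23, set 3) → MISS  vc=[]
1: 0xbb (blk 11, set 3) → MISS  vc=[23]
2: 0xbb (blk 11, set 3) → L1-HIT  vc=[23]
3: 0x58 (blk 5, set 1) → MISS  vc=[23]
4: 0x17f (blk 23, set 3) → VC-HIT  vc=[11]
5: 0x19d (blk 25, set 1) → MISS  vc=[11, 5]
6: 0x175 (blk 23, set 3) → L1-HIT  vc=[11, 5]
7: 0x170 (blk 23, set 3) → L1-HIT  vc=[11, 5]
8: 0xb0 (blk 11, set 3) → VC-HIT  vc=[23, 5]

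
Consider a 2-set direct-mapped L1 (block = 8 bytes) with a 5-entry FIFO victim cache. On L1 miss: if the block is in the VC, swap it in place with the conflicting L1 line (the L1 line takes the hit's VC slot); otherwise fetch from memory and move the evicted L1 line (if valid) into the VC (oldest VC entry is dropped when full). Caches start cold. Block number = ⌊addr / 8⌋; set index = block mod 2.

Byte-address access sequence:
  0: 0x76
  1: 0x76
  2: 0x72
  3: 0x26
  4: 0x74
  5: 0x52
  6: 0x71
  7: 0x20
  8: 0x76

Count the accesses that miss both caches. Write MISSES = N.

  [0] addr=0x76 blk=14 s=0: MISS | VC []
  [1] addr=0x76 blk=14 s=0: L1-HIT | VC []
  [2] addr=0x72 blk=14 s=0: L1-HIT | VC []
  [3] addr=0x26 blk=4 s=0: MISS | VC [14]
  [4] addr=0x74 blk=14 s=0: VC-HIT | VC [4]
  [5] addr=0x52 blk=10 s=0: MISS | VC [4, 14]
  [6] addr=0x71 blk=14 s=0: VC-HIT | VC [4, 10]
  [7] addr=0x20 blk=4 s=0: VC-HIT | VC [14, 10]
  [8] addr=0x76 blk=14 s=0: VC-HIT | VC [4, 10]

MISSES = 3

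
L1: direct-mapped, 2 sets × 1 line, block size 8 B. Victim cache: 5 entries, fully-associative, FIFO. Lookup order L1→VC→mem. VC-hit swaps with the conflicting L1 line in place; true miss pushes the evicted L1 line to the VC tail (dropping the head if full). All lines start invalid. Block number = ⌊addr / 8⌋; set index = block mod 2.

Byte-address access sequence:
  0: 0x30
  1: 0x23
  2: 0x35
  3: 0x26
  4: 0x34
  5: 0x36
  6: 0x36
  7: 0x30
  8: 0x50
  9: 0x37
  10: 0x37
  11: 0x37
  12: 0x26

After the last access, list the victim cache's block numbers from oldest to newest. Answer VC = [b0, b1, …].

#0 0x30→b6/s0 MISS; vc=[]
#1 0x23→b4/s0 MISS; vc=[6]
#2 0x35→b6/s0 VC-HIT; vc=[4]
#3 0x26→b4/s0 VC-HIT; vc=[6]
#4 0x34→b6/s0 VC-HIT; vc=[4]
#5 0x36→b6/s0 L1-HIT; vc=[4]
#6 0x36→b6/s0 L1-HIT; vc=[4]
#7 0x30→b6/s0 L1-HIT; vc=[4]
#8 0x50→b10/s0 MISS; vc=[4,6]
#9 0x37→b6/s0 VC-HIT; vc=[4,10]
#10 0x37→b6/s0 L1-HIT; vc=[4,10]
#11 0x37→b6/s0 L1-HIT; vc=[4,10]
#12 0x26→b4/s0 VC-HIT; vc=[6,10]

VC = [6, 10]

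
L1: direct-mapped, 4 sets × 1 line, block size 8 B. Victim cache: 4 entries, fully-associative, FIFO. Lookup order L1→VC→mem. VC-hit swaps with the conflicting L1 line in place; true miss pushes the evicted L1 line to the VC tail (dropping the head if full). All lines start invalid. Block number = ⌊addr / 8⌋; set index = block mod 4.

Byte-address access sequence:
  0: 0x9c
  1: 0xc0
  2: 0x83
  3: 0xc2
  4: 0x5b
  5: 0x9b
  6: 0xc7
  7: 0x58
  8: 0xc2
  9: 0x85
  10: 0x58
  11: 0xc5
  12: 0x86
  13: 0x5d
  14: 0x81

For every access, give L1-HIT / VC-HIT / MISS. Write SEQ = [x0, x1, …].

0: 0x9c (blk 19, set 3) → MISS  vc=[]
1: 0xc0 (blk 24, set 0) → MISS  vc=[]
2: 0x83 (blk 16, set 0) → MISS  vc=[24]
3: 0xc2 (blk 24, set 0) → VC-HIT  vc=[16]
4: 0x5b (blk 11, set 3) → MISS  vc=[16, 19]
5: 0x9b (blk 19, set 3) → VC-HIT  vc=[16, 11]
6: 0xc7 (blk 24, set 0) → L1-HIT  vc=[16, 11]
7: 0x58 (blk 11, set 3) → VC-HIT  vc=[16, 19]
8: 0xc2 (blk 24, set 0) → L1-HIT  vc=[16, 19]
9: 0x85 (blk 16, set 0) → VC-HIT  vc=[24, 19]
10: 0x58 (blk 11, set 3) → L1-HIT  vc=[24, 19]
11: 0xc5 (blk 24, set 0) → VC-HIT  vc=[16, 19]
12: 0x86 (blk 16, set 0) → VC-HIT  vc=[24, 19]
13: 0x5d (blk 11, set 3) → L1-HIT  vc=[24, 19]
14: 0x81 (blk 16, set 0) → L1-HIT  vc=[24, 19]

SEQ = [MISS, MISS, MISS, VC-HIT, MISS, VC-HIT, L1-HIT, VC-HIT, L1-HIT, VC-HIT, L1-HIT, VC-HIT, VC-HIT, L1-HIT, L1-HIT]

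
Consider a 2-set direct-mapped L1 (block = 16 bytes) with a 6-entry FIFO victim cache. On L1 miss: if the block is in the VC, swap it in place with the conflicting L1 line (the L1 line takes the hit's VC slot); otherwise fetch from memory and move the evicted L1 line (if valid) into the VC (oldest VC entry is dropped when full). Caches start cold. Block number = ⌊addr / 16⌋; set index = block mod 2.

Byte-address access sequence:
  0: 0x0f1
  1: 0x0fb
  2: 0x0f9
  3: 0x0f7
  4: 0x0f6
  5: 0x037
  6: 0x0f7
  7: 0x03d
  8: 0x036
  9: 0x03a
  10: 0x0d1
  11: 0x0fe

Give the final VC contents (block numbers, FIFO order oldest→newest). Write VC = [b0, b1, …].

0: 0xf1 (blk 15, set 1) → MISS  vc=[]
1: 0xfb (blk 15, set 1) → L1-HIT  vc=[]
2: 0xf9 (blk 15, set 1) → L1-HIT  vc=[]
3: 0xf7 (blk 15, set 1) → L1-HIT  vc=[]
4: 0xf6 (blk 15, set 1) → L1-HIT  vc=[]
5: 0x37 (blk 3, set 1) → MISS  vc=[15]
6: 0xf7 (blk 15, set 1) → VC-HIT  vc=[3]
7: 0x3d (blk 3, set 1) → VC-HIT  vc=[15]
8: 0x36 (blk 3, set 1) → L1-HIT  vc=[15]
9: 0x3a (blk 3, set 1) → L1-HIT  vc=[15]
10: 0xd1 (blk 13, set 1) → MISS  vc=[15, 3]
11: 0xfe (blk 15, set 1) → VC-HIT  vc=[13, 3]

VC = [13, 3]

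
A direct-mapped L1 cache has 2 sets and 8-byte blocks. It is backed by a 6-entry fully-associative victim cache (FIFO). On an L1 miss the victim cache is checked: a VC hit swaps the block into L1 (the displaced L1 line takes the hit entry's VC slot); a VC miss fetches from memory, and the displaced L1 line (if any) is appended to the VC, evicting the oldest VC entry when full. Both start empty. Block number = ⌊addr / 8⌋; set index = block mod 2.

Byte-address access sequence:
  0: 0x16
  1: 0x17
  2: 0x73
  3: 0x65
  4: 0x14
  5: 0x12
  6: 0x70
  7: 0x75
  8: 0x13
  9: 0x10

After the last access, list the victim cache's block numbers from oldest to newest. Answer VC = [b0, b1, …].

VC = [12, 14]

#0 0x16→b2/s0 MISS; vc=[]
#1 0x17→b2/s0 L1-HIT; vc=[]
#2 0x73→b14/s0 MISS; vc=[2]
#3 0x65→b12/s0 MISS; vc=[2,14]
#4 0x14→b2/s0 VC-HIT; vc=[12,14]
#5 0x12→b2/s0 L1-HIT; vc=[12,14]
#6 0x70→b14/s0 VC-HIT; vc=[12,2]
#7 0x75→b14/s0 L1-HIT; vc=[12,2]
#8 0x13→b2/s0 VC-HIT; vc=[12,14]
#9 0x10→b2/s0 L1-HIT; vc=[12,14]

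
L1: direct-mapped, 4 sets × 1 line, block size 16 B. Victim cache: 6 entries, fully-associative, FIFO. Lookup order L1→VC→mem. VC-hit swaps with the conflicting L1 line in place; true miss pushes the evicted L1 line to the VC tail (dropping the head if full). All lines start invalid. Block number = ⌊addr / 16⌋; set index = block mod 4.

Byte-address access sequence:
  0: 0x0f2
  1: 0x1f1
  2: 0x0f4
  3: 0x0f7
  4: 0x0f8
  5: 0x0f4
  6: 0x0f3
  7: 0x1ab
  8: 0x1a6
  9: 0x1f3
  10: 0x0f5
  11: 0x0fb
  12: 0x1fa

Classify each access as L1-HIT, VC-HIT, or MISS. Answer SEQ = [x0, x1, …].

  [0] addr=0xf2 blk=15 s=3: MISS | VC []
  [1] addr=0x1f1 blk=31 s=3: MISS | VC [15]
  [2] addr=0xf4 blk=15 s=3: VC-HIT | VC [31]
  [3] addr=0xf7 blk=15 s=3: L1-HIT | VC [31]
  [4] addr=0xf8 blk=15 s=3: L1-HIT | VC [31]
  [5] addr=0xf4 blk=15 s=3: L1-HIT | VC [31]
  [6] addr=0xf3 blk=15 s=3: L1-HIT | VC [31]
  [7] addr=0x1ab blk=26 s=2: MISS | VC [31]
  [8] addr=0x1a6 blk=26 s=2: L1-HIT | VC [31]
  [9] addr=0x1f3 blk=31 s=3: VC-HIT | VC [15]
  [10] addr=0xf5 blk=15 s=3: VC-HIT | VC [31]
  [11] addr=0xfb blk=15 s=3: L1-HIT | VC [31]
  [12] addr=0x1fa blk=31 s=3: VC-HIT | VC [15]

SEQ = [MISS, MISS, VC-HIT, L1-HIT, L1-HIT, L1-HIT, L1-HIT, MISS, L1-HIT, VC-HIT, VC-HIT, L1-HIT, VC-HIT]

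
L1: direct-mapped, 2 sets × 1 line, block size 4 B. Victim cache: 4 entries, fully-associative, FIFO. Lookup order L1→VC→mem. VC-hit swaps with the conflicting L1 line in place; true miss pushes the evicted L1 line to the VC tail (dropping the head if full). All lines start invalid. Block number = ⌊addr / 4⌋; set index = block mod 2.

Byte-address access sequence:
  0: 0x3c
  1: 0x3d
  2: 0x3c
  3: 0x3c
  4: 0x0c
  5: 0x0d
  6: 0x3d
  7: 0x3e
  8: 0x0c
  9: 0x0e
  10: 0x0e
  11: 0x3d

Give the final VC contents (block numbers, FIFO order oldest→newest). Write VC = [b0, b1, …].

#0 0x3c→b15/s1 MISS; vc=[]
#1 0x3d→b15/s1 L1-HIT; vc=[]
#2 0x3c→b15/s1 L1-HIT; vc=[]
#3 0x3c→b15/s1 L1-HIT; vc=[]
#4 0xc→b3/s1 MISS; vc=[15]
#5 0xd→b3/s1 L1-HIT; vc=[15]
#6 0x3d→b15/s1 VC-HIT; vc=[3]
#7 0x3e→b15/s1 L1-HIT; vc=[3]
#8 0xc→b3/s1 VC-HIT; vc=[15]
#9 0xe→b3/s1 L1-HIT; vc=[15]
#10 0xe→b3/s1 L1-HIT; vc=[15]
#11 0x3d→b15/s1 VC-HIT; vc=[3]

VC = [3]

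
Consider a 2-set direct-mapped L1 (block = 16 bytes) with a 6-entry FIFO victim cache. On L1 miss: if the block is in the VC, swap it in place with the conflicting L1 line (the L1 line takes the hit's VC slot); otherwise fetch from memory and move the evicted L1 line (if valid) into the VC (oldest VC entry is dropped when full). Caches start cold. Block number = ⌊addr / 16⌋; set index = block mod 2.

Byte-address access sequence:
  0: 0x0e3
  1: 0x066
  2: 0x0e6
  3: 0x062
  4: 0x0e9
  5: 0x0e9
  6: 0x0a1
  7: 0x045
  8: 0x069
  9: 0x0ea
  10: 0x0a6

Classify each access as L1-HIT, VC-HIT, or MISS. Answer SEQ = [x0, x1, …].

SEQ = [MISS, MISS, VC-HIT, VC-HIT, VC-HIT, L1-HIT, MISS, MISS, VC-HIT, VC-HIT, VC-HIT]

  [0] addr=0xe3 blk=14 s=0: MISS | VC []
  [1] addr=0x66 blk=6 s=0: MISS | VC [14]
  [2] addr=0xe6 blk=14 s=0: VC-HIT | VC [6]
  [3] addr=0x62 blk=6 s=0: VC-HIT | VC [14]
  [4] addr=0xe9 blk=14 s=0: VC-HIT | VC [6]
  [5] addr=0xe9 blk=14 s=0: L1-HIT | VC [6]
  [6] addr=0xa1 blk=10 s=0: MISS | VC [6, 14]
  [7] addr=0x45 blk=4 s=0: MISS | VC [6, 14, 10]
  [8] addr=0x69 blk=6 s=0: VC-HIT | VC [4, 14, 10]
  [9] addr=0xea blk=14 s=0: VC-HIT | VC [4, 6, 10]
  [10] addr=0xa6 blk=10 s=0: VC-HIT | VC [4, 6, 14]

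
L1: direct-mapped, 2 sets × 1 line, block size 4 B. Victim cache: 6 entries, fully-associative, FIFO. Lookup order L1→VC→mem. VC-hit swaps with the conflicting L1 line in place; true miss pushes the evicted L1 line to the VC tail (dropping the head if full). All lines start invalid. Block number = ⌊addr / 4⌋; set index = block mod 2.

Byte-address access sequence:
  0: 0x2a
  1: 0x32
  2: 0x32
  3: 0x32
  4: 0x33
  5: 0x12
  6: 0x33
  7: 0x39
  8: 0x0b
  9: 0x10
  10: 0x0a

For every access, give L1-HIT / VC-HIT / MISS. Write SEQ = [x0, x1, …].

  [0] addr=0x2a blk=10 s=0: MISS | VC []
  [1] addr=0x32 blk=12 s=0: MISS | VC [10]
  [2] addr=0x32 blk=12 s=0: L1-HIT | VC [10]
  [3] addr=0x32 blk=12 s=0: L1-HIT | VC [10]
  [4] addr=0x33 blk=12 s=0: L1-HIT | VC [10]
  [5] addr=0x12 blk=4 s=0: MISS | VC [10, 12]
  [6] addr=0x33 blk=12 s=0: VC-HIT | VC [10, 4]
  [7] addr=0x39 blk=14 s=0: MISS | VC [10, 4, 12]
  [8] addr=0xb blk=2 s=0: MISS | VC [10, 4, 12, 14]
  [9] addr=0x10 blk=4 s=0: VC-HIT | VC [10, 2, 12, 14]
  [10] addr=0xa blk=2 s=0: VC-HIT | VC [10, 4, 12, 14]

SEQ = [MISS, MISS, L1-HIT, L1-HIT, L1-HIT, MISS, VC-HIT, MISS, MISS, VC-HIT, VC-HIT]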